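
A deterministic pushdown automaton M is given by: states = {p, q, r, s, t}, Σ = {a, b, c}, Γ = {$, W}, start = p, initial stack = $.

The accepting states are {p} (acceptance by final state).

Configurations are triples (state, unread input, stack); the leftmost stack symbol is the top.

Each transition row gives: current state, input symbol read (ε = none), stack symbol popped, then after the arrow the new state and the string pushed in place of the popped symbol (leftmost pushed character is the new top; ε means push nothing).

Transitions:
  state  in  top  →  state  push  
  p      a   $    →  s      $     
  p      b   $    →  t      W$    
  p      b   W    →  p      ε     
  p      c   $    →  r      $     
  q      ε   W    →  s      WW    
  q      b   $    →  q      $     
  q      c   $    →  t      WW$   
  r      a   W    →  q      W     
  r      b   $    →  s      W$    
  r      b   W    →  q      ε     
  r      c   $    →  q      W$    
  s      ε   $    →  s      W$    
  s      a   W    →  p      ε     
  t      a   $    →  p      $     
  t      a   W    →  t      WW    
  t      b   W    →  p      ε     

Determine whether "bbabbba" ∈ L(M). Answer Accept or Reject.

(p, bbabbba, $) ⊢ (t, babbba, W$) ⊢ (p, abbba, $) ⊢ (s, bbba, $) ⊢ (s, bbba, W$)
No transition applies at (s, bbba, W$); input not fully consumed.

Reject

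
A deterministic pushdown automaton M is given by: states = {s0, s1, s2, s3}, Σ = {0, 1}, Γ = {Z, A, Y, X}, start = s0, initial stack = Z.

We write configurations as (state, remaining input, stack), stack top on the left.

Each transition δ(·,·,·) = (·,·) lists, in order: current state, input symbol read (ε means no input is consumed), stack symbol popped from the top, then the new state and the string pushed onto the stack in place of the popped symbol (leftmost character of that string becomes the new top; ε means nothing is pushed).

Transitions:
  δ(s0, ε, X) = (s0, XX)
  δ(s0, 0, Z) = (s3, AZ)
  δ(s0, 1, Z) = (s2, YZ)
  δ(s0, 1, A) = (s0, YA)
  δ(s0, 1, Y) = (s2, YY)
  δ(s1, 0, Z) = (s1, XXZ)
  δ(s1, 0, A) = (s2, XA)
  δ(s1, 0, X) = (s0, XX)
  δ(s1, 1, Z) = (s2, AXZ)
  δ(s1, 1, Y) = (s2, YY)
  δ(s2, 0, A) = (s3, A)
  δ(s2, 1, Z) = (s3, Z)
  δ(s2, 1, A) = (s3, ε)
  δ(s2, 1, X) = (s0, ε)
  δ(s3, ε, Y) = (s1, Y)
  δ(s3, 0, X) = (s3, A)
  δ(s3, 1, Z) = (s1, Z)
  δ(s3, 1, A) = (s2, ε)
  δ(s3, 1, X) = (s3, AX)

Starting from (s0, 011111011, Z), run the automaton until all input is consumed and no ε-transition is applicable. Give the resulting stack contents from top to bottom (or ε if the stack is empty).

Z

(s0, 011111011, Z)
  read 0, top Z: go to s3, push AZ → (s3, 11111011, AZ)
  read 1, top A: go to s2, push ε → (s2, 1111011, Z)
  read 1, top Z: go to s3, push Z → (s3, 111011, Z)
  read 1, top Z: go to s1, push Z → (s1, 11011, Z)
  read 1, top Z: go to s2, push AXZ → (s2, 1011, AXZ)
  read 1, top A: go to s3, push ε → (s3, 011, XZ)
  read 0, top X: go to s3, push A → (s3, 11, AZ)
  read 1, top A: go to s2, push ε → (s2, 1, Z)
  read 1, top Z: go to s3, push Z → (s3, ε, Z)
All input consumed in state s3 with stack Z.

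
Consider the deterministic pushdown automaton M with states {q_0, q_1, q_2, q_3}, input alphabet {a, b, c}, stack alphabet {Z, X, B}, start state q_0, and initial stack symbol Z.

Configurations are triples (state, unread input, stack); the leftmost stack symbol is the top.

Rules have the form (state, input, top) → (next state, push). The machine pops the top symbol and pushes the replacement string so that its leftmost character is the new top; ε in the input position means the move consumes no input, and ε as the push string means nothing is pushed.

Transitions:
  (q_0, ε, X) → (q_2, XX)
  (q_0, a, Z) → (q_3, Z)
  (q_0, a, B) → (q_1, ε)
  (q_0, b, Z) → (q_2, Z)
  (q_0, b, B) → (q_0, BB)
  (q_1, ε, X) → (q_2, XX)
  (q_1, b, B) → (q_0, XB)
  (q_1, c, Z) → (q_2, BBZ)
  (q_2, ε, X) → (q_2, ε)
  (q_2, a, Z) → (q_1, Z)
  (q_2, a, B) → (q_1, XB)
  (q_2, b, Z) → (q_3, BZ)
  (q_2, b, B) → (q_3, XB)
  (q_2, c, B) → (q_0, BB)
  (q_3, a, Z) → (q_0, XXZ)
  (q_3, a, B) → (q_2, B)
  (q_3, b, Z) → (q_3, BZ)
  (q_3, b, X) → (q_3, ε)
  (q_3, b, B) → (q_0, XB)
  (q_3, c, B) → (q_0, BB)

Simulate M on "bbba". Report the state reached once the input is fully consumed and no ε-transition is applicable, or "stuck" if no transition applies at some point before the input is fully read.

q_2

(q_0, bbba, Z)
  read b, top Z: go to q_2, push Z → (q_2, bba, Z)
  read b, top Z: go to q_3, push BZ → (q_3, ba, BZ)
  read b, top B: go to q_0, push XB → (q_0, a, XBZ)
  ε-move, top X: go to q_2, push XX → (q_2, a, XXBZ)
  ε-move, top X: go to q_2, push ε → (q_2, a, XBZ)
  ε-move, top X: go to q_2, push ε → (q_2, a, BZ)
  read a, top B: go to q_1, push XB → (q_1, ε, XBZ)
  ε-move, top X: go to q_2, push XX → (q_2, ε, XXBZ)
  ε-move, top X: go to q_2, push ε → (q_2, ε, XBZ)
  ε-move, top X: go to q_2, push ε → (q_2, ε, BZ)
All input consumed; M is in state q_2.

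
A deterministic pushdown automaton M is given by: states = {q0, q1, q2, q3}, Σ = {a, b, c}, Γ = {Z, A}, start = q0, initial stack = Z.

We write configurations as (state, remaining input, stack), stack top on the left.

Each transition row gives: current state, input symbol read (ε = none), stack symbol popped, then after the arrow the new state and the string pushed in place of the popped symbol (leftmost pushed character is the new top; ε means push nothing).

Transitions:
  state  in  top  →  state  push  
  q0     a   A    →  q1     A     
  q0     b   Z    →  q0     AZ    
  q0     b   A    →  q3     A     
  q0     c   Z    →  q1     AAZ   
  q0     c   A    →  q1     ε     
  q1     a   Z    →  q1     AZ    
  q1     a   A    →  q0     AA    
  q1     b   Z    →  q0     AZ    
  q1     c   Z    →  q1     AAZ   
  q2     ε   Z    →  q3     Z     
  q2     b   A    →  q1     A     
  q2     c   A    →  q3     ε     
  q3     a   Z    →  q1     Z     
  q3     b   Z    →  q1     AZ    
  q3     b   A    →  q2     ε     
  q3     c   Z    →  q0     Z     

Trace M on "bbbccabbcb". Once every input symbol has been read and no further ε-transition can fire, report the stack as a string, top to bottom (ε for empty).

(q0, bbbccabbcb, Z)
  read b, top Z: go to q0, push AZ → (q0, bbccabbcb, AZ)
  read b, top A: go to q3, push A → (q3, bccabbcb, AZ)
  read b, top A: go to q2, push ε → (q2, ccabbcb, Z)
  ε-move, top Z: go to q3, push Z → (q3, ccabbcb, Z)
  read c, top Z: go to q0, push Z → (q0, cabbcb, Z)
  read c, top Z: go to q1, push AAZ → (q1, abbcb, AAZ)
  read a, top A: go to q0, push AA → (q0, bbcb, AAAZ)
  read b, top A: go to q3, push A → (q3, bcb, AAAZ)
  read b, top A: go to q2, push ε → (q2, cb, AAZ)
  read c, top A: go to q3, push ε → (q3, b, AZ)
  read b, top A: go to q2, push ε → (q2, ε, Z)
  ε-move, top Z: go to q3, push Z → (q3, ε, Z)
All input consumed in state q3 with stack Z.

Z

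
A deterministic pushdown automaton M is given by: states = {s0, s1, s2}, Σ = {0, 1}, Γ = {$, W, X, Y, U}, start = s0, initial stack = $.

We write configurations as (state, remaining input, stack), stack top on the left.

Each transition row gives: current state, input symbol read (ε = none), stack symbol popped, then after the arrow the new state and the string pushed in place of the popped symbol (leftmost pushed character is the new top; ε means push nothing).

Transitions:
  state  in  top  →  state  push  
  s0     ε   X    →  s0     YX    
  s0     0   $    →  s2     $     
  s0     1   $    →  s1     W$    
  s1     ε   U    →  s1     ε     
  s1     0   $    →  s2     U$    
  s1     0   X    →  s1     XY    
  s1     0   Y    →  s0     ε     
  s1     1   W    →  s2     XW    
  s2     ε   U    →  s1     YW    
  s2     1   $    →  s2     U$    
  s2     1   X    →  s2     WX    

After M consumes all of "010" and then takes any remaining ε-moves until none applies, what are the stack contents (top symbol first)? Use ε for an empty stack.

(s0, 010, $)
  read 0, top $: go to s2, push $ → (s2, 10, $)
  read 1, top $: go to s2, push U$ → (s2, 0, U$)
  ε-move, top U: go to s1, push YW → (s1, 0, YW$)
  read 0, top Y: go to s0, push ε → (s0, ε, W$)
All input consumed in state s0 with stack W$.

W$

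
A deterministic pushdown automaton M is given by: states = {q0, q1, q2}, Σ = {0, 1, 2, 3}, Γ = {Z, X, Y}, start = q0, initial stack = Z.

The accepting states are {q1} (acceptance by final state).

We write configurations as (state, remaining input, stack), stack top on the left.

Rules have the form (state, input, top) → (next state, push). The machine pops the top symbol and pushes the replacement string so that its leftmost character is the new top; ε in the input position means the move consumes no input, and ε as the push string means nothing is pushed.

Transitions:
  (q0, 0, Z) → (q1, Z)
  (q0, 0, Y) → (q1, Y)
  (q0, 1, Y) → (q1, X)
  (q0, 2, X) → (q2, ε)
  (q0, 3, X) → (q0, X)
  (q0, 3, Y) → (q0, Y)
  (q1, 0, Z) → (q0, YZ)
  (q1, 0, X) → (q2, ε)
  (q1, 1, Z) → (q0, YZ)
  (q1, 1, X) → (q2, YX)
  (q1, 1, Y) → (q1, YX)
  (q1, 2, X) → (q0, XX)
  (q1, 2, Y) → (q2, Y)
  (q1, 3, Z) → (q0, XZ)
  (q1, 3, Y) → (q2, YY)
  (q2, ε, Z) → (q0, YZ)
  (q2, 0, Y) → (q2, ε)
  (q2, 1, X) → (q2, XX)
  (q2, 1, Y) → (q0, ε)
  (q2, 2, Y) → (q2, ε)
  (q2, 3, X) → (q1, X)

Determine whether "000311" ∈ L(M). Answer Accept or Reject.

(q0, 000311, Z)
  read 0, top Z: go to q1, push Z → (q1, 00311, Z)
  read 0, top Z: go to q0, push YZ → (q0, 0311, YZ)
  read 0, top Y: go to q1, push Y → (q1, 311, YZ)
  read 3, top Y: go to q2, push YY → (q2, 11, YYZ)
  read 1, top Y: go to q0, push ε → (q0, 1, YZ)
  read 1, top Y: go to q1, push X → (q1, ε, XZ)
All input consumed; state q1 ∈ F.

Accept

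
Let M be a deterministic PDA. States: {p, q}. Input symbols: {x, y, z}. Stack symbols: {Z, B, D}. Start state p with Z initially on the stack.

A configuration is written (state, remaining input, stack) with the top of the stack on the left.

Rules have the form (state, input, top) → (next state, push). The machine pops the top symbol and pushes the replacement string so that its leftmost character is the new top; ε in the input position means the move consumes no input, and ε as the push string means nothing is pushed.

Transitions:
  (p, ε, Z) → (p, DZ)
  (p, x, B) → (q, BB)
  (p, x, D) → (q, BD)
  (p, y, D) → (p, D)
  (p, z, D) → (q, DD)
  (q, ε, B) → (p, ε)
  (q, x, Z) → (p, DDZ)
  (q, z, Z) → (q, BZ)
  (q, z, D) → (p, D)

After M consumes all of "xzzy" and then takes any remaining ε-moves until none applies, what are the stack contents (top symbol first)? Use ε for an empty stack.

DDZ

(p, xzzy, Z)
  ε-move, top Z: go to p, push DZ → (p, xzzy, DZ)
  read x, top D: go to q, push BD → (q, zzy, BDZ)
  ε-move, top B: go to p, push ε → (p, zzy, DZ)
  read z, top D: go to q, push DD → (q, zy, DDZ)
  read z, top D: go to p, push D → (p, y, DDZ)
  read y, top D: go to p, push D → (p, ε, DDZ)
All input consumed in state p with stack DDZ.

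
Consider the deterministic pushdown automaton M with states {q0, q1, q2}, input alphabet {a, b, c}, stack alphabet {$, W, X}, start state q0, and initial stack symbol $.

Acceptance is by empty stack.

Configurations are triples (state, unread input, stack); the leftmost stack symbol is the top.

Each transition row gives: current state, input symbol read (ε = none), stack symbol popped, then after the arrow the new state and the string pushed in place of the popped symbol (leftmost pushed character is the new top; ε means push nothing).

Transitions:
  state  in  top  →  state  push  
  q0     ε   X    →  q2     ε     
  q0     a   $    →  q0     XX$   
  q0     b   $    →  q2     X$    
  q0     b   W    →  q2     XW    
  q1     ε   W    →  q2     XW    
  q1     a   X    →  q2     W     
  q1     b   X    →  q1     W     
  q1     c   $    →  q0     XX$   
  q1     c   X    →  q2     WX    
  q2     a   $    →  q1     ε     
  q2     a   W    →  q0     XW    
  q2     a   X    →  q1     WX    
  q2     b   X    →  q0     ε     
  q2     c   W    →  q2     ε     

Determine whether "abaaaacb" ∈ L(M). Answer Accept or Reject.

(q0, abaaaacb, $) ⊢ (q0, baaaacb, XX$) ⊢ (q2, baaaacb, X$) ⊢ (q0, aaaacb, $) ⊢ (q0, aaacb, XX$) ⊢ (q2, aaacb, X$) ⊢ (q1, aacb, WX$) ⊢ (q2, aacb, XWX$) ⊢ (q1, acb, WXWX$) ⊢ (q2, acb, XWXWX$) ⊢ (q1, cb, WXWXWX$) ⊢ (q2, cb, XWXWXWX$)
No transition applies at (q2, cb, XWXWXWX$); input not fully consumed.

Reject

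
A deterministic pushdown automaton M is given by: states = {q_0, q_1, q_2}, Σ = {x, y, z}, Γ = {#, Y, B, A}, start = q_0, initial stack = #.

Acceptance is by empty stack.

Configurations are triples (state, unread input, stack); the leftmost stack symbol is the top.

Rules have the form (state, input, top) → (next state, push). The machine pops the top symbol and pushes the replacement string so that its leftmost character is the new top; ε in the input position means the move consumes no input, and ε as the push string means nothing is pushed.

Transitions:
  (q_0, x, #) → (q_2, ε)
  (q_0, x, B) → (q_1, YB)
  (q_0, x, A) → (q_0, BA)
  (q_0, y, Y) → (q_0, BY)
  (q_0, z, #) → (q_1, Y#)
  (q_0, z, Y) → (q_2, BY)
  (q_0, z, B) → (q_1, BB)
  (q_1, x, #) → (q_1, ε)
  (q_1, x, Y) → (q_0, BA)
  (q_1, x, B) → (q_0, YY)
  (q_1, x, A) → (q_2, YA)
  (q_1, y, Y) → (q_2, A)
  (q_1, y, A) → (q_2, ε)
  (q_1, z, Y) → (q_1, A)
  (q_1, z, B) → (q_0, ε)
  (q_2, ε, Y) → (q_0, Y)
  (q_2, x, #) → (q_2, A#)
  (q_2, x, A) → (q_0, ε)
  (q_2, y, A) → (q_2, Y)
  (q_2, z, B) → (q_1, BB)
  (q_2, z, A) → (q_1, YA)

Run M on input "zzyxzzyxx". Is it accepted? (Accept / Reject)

Accept

(q_0, zzyxzzyxx, #) ⊢ (q_1, zyxzzyxx, Y#) ⊢ (q_1, yxzzyxx, A#) ⊢ (q_2, xzzyxx, #) ⊢ (q_2, zzyxx, A#) ⊢ (q_1, zyxx, YA#) ⊢ (q_1, yxx, AA#) ⊢ (q_2, xx, A#) ⊢ (q_0, x, #) ⊢ (q_2, ε, ε)
All input consumed and the stack is empty.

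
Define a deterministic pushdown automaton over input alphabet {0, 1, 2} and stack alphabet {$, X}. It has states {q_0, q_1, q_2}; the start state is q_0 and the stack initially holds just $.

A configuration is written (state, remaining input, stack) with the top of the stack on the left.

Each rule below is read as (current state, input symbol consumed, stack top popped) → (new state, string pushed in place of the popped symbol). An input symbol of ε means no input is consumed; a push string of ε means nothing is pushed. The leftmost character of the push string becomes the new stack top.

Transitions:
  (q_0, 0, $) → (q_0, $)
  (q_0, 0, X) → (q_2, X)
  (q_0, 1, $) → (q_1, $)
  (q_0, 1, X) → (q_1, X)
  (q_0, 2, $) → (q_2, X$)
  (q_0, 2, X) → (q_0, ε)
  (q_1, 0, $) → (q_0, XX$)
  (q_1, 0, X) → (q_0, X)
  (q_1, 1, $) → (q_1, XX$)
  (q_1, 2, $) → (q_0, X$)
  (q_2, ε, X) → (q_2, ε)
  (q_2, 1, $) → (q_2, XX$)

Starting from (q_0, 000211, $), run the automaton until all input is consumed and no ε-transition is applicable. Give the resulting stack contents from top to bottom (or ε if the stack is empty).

(q_0, 000211, $) ⊢ (q_0, 00211, $) ⊢ (q_0, 0211, $) ⊢ (q_0, 211, $) ⊢ (q_2, 11, X$) ⊢ (q_2, 11, $) ⊢ (q_2, 1, XX$) ⊢ (q_2, 1, X$) ⊢ (q_2, 1, $) ⊢ (q_2, ε, XX$) ⊢ (q_2, ε, X$) ⊢ (q_2, ε, $)
All input consumed in state q_2 with stack $.

$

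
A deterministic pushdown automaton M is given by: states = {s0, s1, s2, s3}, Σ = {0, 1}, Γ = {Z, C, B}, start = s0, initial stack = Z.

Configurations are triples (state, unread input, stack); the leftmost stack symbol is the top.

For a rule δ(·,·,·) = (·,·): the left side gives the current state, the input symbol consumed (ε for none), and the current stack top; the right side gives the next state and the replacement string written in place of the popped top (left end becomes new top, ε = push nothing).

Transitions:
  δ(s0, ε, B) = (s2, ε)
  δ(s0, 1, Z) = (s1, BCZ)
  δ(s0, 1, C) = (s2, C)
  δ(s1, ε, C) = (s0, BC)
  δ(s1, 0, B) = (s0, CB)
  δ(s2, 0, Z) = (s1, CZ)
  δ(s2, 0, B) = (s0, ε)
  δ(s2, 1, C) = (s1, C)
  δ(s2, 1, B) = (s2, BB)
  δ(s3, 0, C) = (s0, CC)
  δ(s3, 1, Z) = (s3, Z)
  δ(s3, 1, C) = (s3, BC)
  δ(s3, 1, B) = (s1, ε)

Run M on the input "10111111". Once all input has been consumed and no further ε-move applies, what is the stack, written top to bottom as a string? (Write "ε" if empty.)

CBCZ

(s0, 10111111, Z) ⊢ (s1, 0111111, BCZ) ⊢ (s0, 111111, CBCZ) ⊢ (s2, 11111, CBCZ) ⊢ (s1, 1111, CBCZ) ⊢ (s0, 1111, BCBCZ) ⊢ (s2, 1111, CBCZ) ⊢ (s1, 111, CBCZ) ⊢ (s0, 111, BCBCZ) ⊢ (s2, 111, CBCZ) ⊢ (s1, 11, CBCZ) ⊢ (s0, 11, BCBCZ) ⊢ (s2, 11, CBCZ) ⊢ (s1, 1, CBCZ) ⊢ (s0, 1, BCBCZ) ⊢ (s2, 1, CBCZ) ⊢ (s1, ε, CBCZ) ⊢ (s0, ε, BCBCZ) ⊢ (s2, ε, CBCZ)
All input consumed in state s2 with stack CBCZ.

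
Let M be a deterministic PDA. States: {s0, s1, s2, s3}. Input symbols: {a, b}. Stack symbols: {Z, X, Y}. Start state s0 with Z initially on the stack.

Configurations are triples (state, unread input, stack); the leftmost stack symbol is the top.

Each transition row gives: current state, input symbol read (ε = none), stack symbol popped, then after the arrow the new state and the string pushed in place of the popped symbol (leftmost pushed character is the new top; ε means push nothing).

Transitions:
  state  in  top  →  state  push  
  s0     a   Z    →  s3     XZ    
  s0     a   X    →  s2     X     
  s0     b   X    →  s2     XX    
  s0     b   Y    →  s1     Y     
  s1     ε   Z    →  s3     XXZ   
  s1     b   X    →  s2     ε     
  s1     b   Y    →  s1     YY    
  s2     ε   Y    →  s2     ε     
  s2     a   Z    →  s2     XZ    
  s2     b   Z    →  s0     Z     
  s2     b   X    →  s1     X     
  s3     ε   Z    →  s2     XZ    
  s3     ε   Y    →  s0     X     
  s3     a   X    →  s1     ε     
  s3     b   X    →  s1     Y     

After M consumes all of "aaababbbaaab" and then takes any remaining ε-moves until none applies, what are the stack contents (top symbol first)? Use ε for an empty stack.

(s0, aaababbbaaab, Z)
  read a, top Z: go to s3, push XZ → (s3, aababbbaaab, XZ)
  read a, top X: go to s1, push ε → (s1, ababbbaaab, Z)
  ε-move, top Z: go to s3, push XXZ → (s3, ababbbaaab, XXZ)
  read a, top X: go to s1, push ε → (s1, babbbaaab, XZ)
  read b, top X: go to s2, push ε → (s2, abbbaaab, Z)
  read a, top Z: go to s2, push XZ → (s2, bbbaaab, XZ)
  read b, top X: go to s1, push X → (s1, bbaaab, XZ)
  read b, top X: go to s2, push ε → (s2, baaab, Z)
  read b, top Z: go to s0, push Z → (s0, aaab, Z)
  read a, top Z: go to s3, push XZ → (s3, aab, XZ)
  read a, top X: go to s1, push ε → (s1, ab, Z)
  ε-move, top Z: go to s3, push XXZ → (s3, ab, XXZ)
  read a, top X: go to s1, push ε → (s1, b, XZ)
  read b, top X: go to s2, push ε → (s2, ε, Z)
All input consumed in state s2 with stack Z.

Z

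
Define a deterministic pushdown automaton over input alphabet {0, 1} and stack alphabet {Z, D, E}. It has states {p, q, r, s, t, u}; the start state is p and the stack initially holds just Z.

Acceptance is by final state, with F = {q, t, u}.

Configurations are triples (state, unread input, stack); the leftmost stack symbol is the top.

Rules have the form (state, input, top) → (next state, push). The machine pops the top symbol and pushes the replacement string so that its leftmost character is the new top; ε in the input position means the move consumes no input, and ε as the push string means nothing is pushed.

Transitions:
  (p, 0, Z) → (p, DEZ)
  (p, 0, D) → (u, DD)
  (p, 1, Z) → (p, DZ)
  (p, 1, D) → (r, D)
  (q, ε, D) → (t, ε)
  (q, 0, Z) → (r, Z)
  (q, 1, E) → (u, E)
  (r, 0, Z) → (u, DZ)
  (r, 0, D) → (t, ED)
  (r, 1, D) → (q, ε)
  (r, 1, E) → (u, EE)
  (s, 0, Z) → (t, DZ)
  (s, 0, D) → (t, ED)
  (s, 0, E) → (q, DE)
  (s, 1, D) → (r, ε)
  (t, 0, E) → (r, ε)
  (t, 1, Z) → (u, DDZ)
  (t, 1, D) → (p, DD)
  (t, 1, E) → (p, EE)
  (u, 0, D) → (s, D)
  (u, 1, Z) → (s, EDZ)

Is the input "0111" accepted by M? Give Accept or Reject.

Accept

(p, 0111, Z)
  read 0, top Z: go to p, push DEZ → (p, 111, DEZ)
  read 1, top D: go to r, push D → (r, 11, DEZ)
  read 1, top D: go to q, push ε → (q, 1, EZ)
  read 1, top E: go to u, push E → (u, ε, EZ)
All input consumed; state u ∈ F.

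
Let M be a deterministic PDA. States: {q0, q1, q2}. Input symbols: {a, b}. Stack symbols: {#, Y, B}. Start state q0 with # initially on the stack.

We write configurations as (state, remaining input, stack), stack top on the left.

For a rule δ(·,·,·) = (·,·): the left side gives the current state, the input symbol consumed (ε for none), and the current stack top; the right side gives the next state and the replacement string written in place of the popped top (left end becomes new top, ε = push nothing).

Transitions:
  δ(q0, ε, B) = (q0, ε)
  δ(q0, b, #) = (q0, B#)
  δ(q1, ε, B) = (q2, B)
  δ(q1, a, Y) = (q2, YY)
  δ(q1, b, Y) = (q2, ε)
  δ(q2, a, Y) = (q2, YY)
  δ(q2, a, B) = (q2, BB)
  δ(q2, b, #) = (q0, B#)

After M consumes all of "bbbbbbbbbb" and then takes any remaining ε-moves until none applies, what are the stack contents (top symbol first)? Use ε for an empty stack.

#

(q0, bbbbbbbbbb, #)
  read b, top #: go to q0, push B# → (q0, bbbbbbbbb, B#)
  ε-move, top B: go to q0, push ε → (q0, bbbbbbbbb, #)
  read b, top #: go to q0, push B# → (q0, bbbbbbbb, B#)
  ε-move, top B: go to q0, push ε → (q0, bbbbbbbb, #)
  read b, top #: go to q0, push B# → (q0, bbbbbbb, B#)
  ε-move, top B: go to q0, push ε → (q0, bbbbbbb, #)
  read b, top #: go to q0, push B# → (q0, bbbbbb, B#)
  ε-move, top B: go to q0, push ε → (q0, bbbbbb, #)
  read b, top #: go to q0, push B# → (q0, bbbbb, B#)
  ε-move, top B: go to q0, push ε → (q0, bbbbb, #)
  read b, top #: go to q0, push B# → (q0, bbbb, B#)
  ε-move, top B: go to q0, push ε → (q0, bbbb, #)
  read b, top #: go to q0, push B# → (q0, bbb, B#)
  ε-move, top B: go to q0, push ε → (q0, bbb, #)
  read b, top #: go to q0, push B# → (q0, bb, B#)
  ε-move, top B: go to q0, push ε → (q0, bb, #)
  read b, top #: go to q0, push B# → (q0, b, B#)
  ε-move, top B: go to q0, push ε → (q0, b, #)
  read b, top #: go to q0, push B# → (q0, ε, B#)
  ε-move, top B: go to q0, push ε → (q0, ε, #)
All input consumed in state q0 with stack #.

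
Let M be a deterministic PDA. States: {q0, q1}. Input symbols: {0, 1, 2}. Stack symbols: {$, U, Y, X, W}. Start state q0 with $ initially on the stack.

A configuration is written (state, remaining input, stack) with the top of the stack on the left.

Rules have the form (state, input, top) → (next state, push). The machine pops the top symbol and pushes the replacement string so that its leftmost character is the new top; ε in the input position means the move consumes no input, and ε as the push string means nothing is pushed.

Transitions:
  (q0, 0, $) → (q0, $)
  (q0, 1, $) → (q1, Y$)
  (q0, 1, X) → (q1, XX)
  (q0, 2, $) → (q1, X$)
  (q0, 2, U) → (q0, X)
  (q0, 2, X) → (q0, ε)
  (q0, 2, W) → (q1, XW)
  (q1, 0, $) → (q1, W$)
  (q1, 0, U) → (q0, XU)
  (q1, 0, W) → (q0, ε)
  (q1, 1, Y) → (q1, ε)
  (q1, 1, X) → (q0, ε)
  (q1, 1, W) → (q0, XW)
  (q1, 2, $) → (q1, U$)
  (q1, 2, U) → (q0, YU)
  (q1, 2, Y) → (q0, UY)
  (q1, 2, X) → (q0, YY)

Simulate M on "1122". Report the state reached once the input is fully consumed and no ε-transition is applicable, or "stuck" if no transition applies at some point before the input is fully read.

(q0, 1122, $) ⊢ (q1, 122, Y$) ⊢ (q1, 22, $) ⊢ (q1, 2, U$) ⊢ (q0, ε, YU$)
All input consumed; M is in state q0.

q0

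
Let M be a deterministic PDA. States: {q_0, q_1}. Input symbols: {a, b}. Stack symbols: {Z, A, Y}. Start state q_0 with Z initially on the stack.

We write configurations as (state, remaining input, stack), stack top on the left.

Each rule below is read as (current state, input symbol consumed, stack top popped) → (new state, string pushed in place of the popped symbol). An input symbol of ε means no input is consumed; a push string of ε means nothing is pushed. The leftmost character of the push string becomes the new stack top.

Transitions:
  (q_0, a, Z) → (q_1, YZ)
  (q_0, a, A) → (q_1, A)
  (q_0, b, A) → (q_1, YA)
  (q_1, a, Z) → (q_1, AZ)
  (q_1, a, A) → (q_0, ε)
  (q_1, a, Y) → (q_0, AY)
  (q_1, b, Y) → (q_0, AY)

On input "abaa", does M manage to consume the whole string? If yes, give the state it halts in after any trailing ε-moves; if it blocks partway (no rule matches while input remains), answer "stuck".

q_0

(q_0, abaa, Z)
  read a, top Z: go to q_1, push YZ → (q_1, baa, YZ)
  read b, top Y: go to q_0, push AY → (q_0, aa, AYZ)
  read a, top A: go to q_1, push A → (q_1, a, AYZ)
  read a, top A: go to q_0, push ε → (q_0, ε, YZ)
All input consumed; M is in state q_0.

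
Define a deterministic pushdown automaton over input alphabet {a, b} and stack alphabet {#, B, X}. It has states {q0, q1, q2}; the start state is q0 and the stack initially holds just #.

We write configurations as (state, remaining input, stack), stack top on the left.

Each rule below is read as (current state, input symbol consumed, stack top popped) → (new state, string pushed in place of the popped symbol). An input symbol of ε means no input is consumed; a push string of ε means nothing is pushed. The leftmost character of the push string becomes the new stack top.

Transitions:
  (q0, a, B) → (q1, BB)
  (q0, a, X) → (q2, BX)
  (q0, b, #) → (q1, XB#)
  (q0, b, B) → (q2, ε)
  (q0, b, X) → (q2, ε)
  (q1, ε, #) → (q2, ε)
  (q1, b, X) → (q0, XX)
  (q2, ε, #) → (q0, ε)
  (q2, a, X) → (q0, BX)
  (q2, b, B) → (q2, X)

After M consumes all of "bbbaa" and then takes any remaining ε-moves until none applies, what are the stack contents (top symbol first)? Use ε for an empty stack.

BBXB#

(q0, bbbaa, #)
  read b, top #: go to q1, push XB# → (q1, bbaa, XB#)
  read b, top X: go to q0, push XX → (q0, baa, XXB#)
  read b, top X: go to q2, push ε → (q2, aa, XB#)
  read a, top X: go to q0, push BX → (q0, a, BXB#)
  read a, top B: go to q1, push BB → (q1, ε, BBXB#)
All input consumed in state q1 with stack BBXB#.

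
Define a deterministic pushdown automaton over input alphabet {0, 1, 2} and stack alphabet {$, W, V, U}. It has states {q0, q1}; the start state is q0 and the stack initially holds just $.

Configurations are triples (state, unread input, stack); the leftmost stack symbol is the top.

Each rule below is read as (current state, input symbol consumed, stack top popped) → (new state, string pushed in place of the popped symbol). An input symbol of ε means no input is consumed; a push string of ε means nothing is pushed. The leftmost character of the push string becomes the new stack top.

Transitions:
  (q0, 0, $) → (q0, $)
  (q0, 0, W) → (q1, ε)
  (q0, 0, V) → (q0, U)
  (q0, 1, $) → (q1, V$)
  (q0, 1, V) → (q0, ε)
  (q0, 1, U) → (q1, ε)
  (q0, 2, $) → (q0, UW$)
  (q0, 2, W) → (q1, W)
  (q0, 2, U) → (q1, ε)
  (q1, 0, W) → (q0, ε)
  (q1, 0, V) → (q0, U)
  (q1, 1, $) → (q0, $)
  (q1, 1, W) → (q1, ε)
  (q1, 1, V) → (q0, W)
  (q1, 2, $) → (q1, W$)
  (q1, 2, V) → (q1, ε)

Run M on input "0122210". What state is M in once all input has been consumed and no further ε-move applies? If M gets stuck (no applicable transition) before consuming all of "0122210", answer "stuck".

(q0, 0122210, $) ⊢ (q0, 122210, $) ⊢ (q1, 22210, V$) ⊢ (q1, 2210, $) ⊢ (q1, 210, W$)
No transition for (q1, 2, top W); M blocks with input 210 remaining.

stuck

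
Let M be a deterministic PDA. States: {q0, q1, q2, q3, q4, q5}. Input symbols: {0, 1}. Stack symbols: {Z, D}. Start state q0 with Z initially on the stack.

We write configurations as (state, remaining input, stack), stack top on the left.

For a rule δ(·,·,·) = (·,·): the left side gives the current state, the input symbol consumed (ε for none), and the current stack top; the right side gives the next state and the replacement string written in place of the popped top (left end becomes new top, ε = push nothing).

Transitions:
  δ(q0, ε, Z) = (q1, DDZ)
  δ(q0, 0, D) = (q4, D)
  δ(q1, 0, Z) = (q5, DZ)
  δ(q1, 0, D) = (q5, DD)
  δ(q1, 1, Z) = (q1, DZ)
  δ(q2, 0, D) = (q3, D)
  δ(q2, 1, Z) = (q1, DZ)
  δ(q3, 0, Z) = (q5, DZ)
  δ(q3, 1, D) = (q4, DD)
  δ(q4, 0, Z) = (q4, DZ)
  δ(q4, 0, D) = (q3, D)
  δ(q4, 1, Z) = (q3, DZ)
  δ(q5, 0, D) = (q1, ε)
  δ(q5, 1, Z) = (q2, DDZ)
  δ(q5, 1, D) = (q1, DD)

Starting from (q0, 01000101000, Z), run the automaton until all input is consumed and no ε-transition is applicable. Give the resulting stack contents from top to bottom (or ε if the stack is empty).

DDDDDDDDDZ

(q0, 01000101000, Z)
  ε-move, top Z: go to q1, push DDZ → (q1, 01000101000, DDZ)
  read 0, top D: go to q5, push DD → (q5, 1000101000, DDDZ)
  read 1, top D: go to q1, push DD → (q1, 000101000, DDDDZ)
  read 0, top D: go to q5, push DD → (q5, 00101000, DDDDDZ)
  read 0, top D: go to q1, push ε → (q1, 0101000, DDDDZ)
  read 0, top D: go to q5, push DD → (q5, 101000, DDDDDZ)
  read 1, top D: go to q1, push DD → (q1, 01000, DDDDDDZ)
  read 0, top D: go to q5, push DD → (q5, 1000, DDDDDDDZ)
  read 1, top D: go to q1, push DD → (q1, 000, DDDDDDDDZ)
  read 0, top D: go to q5, push DD → (q5, 00, DDDDDDDDDZ)
  read 0, top D: go to q1, push ε → (q1, 0, DDDDDDDDZ)
  read 0, top D: go to q5, push DD → (q5, ε, DDDDDDDDDZ)
All input consumed in state q5 with stack DDDDDDDDDZ.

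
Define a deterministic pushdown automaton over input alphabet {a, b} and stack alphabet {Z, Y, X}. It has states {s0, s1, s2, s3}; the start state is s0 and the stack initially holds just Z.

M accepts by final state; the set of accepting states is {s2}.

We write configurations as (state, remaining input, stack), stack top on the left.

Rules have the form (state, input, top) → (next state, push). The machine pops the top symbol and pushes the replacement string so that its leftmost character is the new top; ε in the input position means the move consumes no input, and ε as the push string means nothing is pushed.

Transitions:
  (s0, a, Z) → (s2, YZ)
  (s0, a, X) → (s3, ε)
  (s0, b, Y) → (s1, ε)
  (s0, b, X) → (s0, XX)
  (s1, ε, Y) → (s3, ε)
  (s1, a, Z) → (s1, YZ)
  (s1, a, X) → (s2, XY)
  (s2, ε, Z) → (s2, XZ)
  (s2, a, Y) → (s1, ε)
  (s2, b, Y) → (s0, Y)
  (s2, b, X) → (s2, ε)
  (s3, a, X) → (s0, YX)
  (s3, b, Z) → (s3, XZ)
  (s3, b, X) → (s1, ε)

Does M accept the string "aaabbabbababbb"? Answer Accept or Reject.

Reject

(s0, aaabbabbababbb, Z)
  read a, top Z: go to s2, push YZ → (s2, aabbabbababbb, YZ)
  read a, top Y: go to s1, push ε → (s1, abbabbababbb, Z)
  read a, top Z: go to s1, push YZ → (s1, bbabbababbb, YZ)
  ε-move, top Y: go to s3, push ε → (s3, bbabbababbb, Z)
  read b, top Z: go to s3, push XZ → (s3, babbababbb, XZ)
  read b, top X: go to s1, push ε → (s1, abbababbb, Z)
  read a, top Z: go to s1, push YZ → (s1, bbababbb, YZ)
  ε-move, top Y: go to s3, push ε → (s3, bbababbb, Z)
  read b, top Z: go to s3, push XZ → (s3, bababbb, XZ)
  read b, top X: go to s1, push ε → (s1, ababbb, Z)
  read a, top Z: go to s1, push YZ → (s1, babbb, YZ)
  ε-move, top Y: go to s3, push ε → (s3, babbb, Z)
  read b, top Z: go to s3, push XZ → (s3, abbb, XZ)
  read a, top X: go to s0, push YX → (s0, bbb, YXZ)
  read b, top Y: go to s1, push ε → (s1, bb, XZ)
No transition applies at (s1, bb, XZ); input not fully consumed.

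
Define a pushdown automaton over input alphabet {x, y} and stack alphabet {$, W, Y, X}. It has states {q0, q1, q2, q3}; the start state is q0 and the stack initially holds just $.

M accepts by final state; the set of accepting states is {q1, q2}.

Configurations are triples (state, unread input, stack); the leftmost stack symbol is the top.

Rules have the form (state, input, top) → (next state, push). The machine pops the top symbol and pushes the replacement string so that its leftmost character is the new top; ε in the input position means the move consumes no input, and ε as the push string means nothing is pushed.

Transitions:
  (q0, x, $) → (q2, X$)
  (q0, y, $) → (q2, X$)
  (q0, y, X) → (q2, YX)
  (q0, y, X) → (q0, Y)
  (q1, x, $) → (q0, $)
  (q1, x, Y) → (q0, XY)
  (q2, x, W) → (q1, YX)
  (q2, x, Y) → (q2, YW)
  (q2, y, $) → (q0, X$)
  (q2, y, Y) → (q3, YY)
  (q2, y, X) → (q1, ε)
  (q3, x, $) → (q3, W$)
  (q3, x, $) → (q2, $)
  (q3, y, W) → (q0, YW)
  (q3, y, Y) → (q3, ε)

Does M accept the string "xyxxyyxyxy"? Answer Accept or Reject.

Reject

No computation consumes all input and reaches a final state.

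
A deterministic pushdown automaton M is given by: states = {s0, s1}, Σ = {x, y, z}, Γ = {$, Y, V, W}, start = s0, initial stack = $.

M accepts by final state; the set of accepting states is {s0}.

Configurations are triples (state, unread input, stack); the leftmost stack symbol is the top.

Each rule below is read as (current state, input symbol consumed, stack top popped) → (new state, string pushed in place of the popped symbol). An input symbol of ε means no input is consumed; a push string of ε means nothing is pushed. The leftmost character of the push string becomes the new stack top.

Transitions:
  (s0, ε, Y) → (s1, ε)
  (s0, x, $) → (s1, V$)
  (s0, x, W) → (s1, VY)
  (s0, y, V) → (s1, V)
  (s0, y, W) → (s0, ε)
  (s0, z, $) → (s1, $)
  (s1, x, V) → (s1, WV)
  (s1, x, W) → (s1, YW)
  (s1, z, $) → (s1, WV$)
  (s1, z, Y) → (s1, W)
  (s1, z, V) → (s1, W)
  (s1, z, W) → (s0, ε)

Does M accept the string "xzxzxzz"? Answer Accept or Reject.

(s0, xzxzxzz, $)
  read x, top $: go to s1, push V$ → (s1, zxzxzz, V$)
  read z, top V: go to s1, push W → (s1, xzxzz, W$)
  read x, top W: go to s1, push YW → (s1, zxzz, YW$)
  read z, top Y: go to s1, push W → (s1, xzz, WW$)
  read x, top W: go to s1, push YW → (s1, zz, YWW$)
  read z, top Y: go to s1, push W → (s1, z, WWW$)
  read z, top W: go to s0, push ε → (s0, ε, WW$)
All input consumed; state s0 ∈ F.

Accept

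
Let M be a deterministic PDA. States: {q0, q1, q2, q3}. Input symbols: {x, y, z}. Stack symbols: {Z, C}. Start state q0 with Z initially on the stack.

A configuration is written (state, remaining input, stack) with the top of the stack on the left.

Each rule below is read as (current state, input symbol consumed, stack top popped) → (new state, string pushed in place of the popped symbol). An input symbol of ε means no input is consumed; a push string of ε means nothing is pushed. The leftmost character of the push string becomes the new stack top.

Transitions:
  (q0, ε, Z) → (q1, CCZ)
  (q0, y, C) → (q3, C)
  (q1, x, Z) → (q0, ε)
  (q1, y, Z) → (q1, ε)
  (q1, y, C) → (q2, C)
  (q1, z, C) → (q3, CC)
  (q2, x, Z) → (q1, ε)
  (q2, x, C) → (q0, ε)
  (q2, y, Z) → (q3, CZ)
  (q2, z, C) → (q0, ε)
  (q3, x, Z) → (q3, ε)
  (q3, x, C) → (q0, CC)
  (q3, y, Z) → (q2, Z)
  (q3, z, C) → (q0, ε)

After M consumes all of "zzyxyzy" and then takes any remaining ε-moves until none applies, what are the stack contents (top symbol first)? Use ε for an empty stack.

CCZ

(q0, zzyxyzy, Z)
  ε-move, top Z: go to q1, push CCZ → (q1, zzyxyzy, CCZ)
  read z, top C: go to q3, push CC → (q3, zyxyzy, CCCZ)
  read z, top C: go to q0, push ε → (q0, yxyzy, CCZ)
  read y, top C: go to q3, push C → (q3, xyzy, CCZ)
  read x, top C: go to q0, push CC → (q0, yzy, CCCZ)
  read y, top C: go to q3, push C → (q3, zy, CCCZ)
  read z, top C: go to q0, push ε → (q0, y, CCZ)
  read y, top C: go to q3, push C → (q3, ε, CCZ)
All input consumed in state q3 with stack CCZ.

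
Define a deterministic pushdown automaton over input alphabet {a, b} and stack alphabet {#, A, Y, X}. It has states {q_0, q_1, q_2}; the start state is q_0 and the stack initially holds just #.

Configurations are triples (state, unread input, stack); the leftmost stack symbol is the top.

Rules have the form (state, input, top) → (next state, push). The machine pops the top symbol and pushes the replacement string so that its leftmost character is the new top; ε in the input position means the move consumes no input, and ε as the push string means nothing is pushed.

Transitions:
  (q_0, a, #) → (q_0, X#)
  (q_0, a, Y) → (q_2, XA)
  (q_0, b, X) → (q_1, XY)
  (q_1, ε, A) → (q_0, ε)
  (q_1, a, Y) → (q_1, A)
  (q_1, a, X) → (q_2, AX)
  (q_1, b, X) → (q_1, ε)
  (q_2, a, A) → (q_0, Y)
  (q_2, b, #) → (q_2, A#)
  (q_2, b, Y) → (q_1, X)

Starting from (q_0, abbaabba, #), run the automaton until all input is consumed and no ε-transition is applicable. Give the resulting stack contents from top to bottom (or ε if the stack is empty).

(q_0, abbaabba, #)
  read a, top #: go to q_0, push X# → (q_0, bbaabba, X#)
  read b, top X: go to q_1, push XY → (q_1, baabba, XY#)
  read b, top X: go to q_1, push ε → (q_1, aabba, Y#)
  read a, top Y: go to q_1, push A → (q_1, abba, A#)
  ε-move, top A: go to q_0, push ε → (q_0, abba, #)
  read a, top #: go to q_0, push X# → (q_0, bba, X#)
  read b, top X: go to q_1, push XY → (q_1, ba, XY#)
  read b, top X: go to q_1, push ε → (q_1, a, Y#)
  read a, top Y: go to q_1, push A → (q_1, ε, A#)
  ε-move, top A: go to q_0, push ε → (q_0, ε, #)
All input consumed in state q_0 with stack #.

#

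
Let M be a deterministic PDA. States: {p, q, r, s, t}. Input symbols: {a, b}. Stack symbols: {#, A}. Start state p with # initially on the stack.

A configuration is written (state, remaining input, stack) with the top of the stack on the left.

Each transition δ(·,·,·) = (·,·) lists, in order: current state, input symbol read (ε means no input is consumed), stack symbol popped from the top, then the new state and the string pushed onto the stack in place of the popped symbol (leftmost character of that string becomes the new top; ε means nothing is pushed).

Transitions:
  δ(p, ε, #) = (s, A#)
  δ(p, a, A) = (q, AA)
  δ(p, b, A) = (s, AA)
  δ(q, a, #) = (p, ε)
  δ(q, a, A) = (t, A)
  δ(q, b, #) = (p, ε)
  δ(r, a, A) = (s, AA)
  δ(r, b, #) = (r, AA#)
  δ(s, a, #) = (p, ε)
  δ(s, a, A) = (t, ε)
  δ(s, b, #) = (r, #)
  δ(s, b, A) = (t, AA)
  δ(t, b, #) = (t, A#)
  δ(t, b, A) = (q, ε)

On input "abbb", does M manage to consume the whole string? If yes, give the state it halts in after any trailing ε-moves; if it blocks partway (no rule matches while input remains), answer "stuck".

p

(p, abbb, #)
  ε-move, top #: go to s, push A# → (s, abbb, A#)
  read a, top A: go to t, push ε → (t, bbb, #)
  read b, top #: go to t, push A# → (t, bb, A#)
  read b, top A: go to q, push ε → (q, b, #)
  read b, top #: go to p, push ε → (p, ε, ε)
All input consumed; M is in state p.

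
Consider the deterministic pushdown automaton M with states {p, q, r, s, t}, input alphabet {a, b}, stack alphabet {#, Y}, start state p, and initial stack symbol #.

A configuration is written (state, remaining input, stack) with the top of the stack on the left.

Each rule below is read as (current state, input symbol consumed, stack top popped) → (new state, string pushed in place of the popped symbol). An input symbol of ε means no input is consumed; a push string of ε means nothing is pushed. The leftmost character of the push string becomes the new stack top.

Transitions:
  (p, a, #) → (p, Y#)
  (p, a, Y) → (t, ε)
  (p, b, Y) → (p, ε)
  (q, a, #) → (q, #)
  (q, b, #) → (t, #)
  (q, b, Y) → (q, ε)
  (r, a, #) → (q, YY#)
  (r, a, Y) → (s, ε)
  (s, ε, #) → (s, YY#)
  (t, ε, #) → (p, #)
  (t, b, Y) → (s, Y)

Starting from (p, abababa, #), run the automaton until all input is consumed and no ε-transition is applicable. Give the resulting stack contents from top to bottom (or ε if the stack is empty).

(p, abababa, #)
  read a, top #: go to p, push Y# → (p, bababa, Y#)
  read b, top Y: go to p, push ε → (p, ababa, #)
  read a, top #: go to p, push Y# → (p, baba, Y#)
  read b, top Y: go to p, push ε → (p, aba, #)
  read a, top #: go to p, push Y# → (p, ba, Y#)
  read b, top Y: go to p, push ε → (p, a, #)
  read a, top #: go to p, push Y# → (p, ε, Y#)
All input consumed in state p with stack Y#.

Y#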